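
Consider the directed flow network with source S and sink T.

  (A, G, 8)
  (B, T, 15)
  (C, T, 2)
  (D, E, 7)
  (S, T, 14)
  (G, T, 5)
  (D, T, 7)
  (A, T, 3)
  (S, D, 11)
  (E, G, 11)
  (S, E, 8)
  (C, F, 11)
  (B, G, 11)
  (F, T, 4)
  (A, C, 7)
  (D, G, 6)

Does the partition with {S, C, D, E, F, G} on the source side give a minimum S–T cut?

No — its capacity is 32, but the minimum cut has capacity 26.

Given cut capacity: 14 + 2 + 7 + 4 + 5 = 32.
Augment S→T: bottleneck 14, flow now 14.
Augment S→D→T: bottleneck 7, flow now 21.
Augment S→D→G→T: bottleneck 4, flow now 25.
Augment S→E→G→T: bottleneck 1, flow now 26.
No augmenting path remains; maximum flow = 26.
In the residual graph, reachable from S: {S, D, E, G}.
Min-cut edges: S→T (14), D→T (7), G→T (5); capacity 14 + 7 + 5 = 26.
Cut capacity 32 exceeds the max flow 26, so it is not minimum.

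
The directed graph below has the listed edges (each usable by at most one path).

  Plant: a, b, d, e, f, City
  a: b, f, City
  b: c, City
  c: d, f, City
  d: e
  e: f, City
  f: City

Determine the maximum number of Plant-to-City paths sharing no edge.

5

Assign every edge capacity 1; by Menger, the answer equals the max flow.
Path Plant→City (+1); total 1.
Path Plant→a→City (+1); total 2.
Path Plant→b→City (+1); total 3.
Path Plant→e→City (+1); total 4.
Path Plant→f→City (+1); total 5.
No residual Plant→City path; max flow = 5.
Certifying cut of size 5: {Plant→City, Plant→a, Plant→b, e→City, f→City}.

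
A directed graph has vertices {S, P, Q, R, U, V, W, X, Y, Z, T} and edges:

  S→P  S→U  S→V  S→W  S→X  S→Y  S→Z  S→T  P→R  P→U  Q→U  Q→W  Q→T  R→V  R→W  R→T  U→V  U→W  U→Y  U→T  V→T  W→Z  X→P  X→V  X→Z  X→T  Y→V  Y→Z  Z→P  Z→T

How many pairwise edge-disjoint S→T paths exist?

Assign every edge capacity 1; by Menger, the answer equals the max flow.
Path S→T (+1); total 1.
Path S→U→T (+1); total 2.
Path S→V→T (+1); total 3.
Path S→X→T (+1); total 4.
Path S→Z→T (+1); total 5.
Path S→P→R→T (+1); total 6.
No residual S→T path; max flow = 6.
Certifying cut of size 6: {P→R, S→T, S→X, U→T, V→T, Z→T}.

6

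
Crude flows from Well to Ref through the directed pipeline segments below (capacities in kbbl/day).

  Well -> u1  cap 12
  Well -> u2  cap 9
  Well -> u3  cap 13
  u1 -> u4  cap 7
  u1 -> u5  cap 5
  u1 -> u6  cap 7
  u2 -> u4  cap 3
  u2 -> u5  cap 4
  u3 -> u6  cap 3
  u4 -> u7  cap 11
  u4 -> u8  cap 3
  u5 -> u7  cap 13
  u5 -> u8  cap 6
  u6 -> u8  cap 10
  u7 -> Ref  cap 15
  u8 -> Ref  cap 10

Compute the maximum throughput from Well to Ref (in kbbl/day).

Augment Well→u1→u4→u7→Ref: bottleneck 7, flow now 7.
Augment Well→u1→u5→u7→Ref: bottleneck 5, flow now 12.
Augment Well→u2→u4→u7→Ref: bottleneck 3, flow now 15.
Augment Well→u2→u5→u8→Ref: bottleneck 4, flow now 19.
Augment Well→u3→u6→u8→Ref: bottleneck 3, flow now 22.
No augmenting path remains; maximum flow = 22.
In the residual graph, reachable from Well: {Well, u2, u3}.
Min-cut edges: Well→u1 (12), u2→u4 (3), u2→u5 (4), u3→u6 (3); capacity 12 + 3 + 4 + 3 = 22.
This cut is saturated, so no flow can exceed 22.

22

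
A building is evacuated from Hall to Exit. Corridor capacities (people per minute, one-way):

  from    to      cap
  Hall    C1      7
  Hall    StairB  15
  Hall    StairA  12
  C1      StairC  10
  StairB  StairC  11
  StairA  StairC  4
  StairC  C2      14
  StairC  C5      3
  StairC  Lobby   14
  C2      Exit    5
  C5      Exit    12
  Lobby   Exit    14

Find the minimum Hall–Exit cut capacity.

22

Augment Hall→C1→StairC→C2→Exit: bottleneck 5, flow now 5.
Augment Hall→C1→StairC→C5→Exit: bottleneck 2, flow now 7.
Augment Hall→StairB→StairC→C5→Exit: bottleneck 1, flow now 8.
Augment Hall→StairB→StairC→Lobby→Exit: bottleneck 10, flow now 18.
Augment Hall→StairA→StairC→Lobby→Exit: bottleneck 4, flow now 22.
No augmenting path remains; maximum flow = 22.
By max-flow min-cut, the minimum cut capacity equals the max flow.
In the residual graph, reachable from Hall: {Hall, StairB, StairA}.
Min-cut edges: Hall→C1 (7), StairB→StairC (11), StairA→StairC (4); capacity 7 + 11 + 4 = 22.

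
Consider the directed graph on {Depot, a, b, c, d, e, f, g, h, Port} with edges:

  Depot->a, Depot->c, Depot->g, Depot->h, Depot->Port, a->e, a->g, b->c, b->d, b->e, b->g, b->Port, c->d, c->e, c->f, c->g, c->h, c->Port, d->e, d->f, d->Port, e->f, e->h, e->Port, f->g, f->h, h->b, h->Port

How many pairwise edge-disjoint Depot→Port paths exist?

Assign every edge capacity 1; by Menger, the answer equals the max flow.
Path Depot→Port (+1); total 1.
Path Depot→c→Port (+1); total 2.
Path Depot→h→Port (+1); total 3.
Path Depot→a→e→Port (+1); total 4.
No residual Depot→Port path; max flow = 4.
Certifying cut of size 4: {Depot→Port, Depot→a, Depot→c, Depot→h}.

4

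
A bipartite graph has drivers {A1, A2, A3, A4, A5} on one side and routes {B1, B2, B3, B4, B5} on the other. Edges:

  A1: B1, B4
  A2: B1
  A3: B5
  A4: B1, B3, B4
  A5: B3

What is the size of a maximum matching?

Unit-capacity flow: source→left, listed edges, right→sink; max matching = max flow.
Augmenting path A1→B1 (+1); matched 1.
Augmenting path A3→B5 (+1); matched 2.
Augmenting path A4→B3 (+1); matched 3.
Augmenting path A2→B1→A1→B4 (+1); matched 4.
No augmenting path remains; maximum matching = 4.
König certificate: {A3, B1, B3, B4} is a vertex cover of size 4 (every listed pair touches it), so no matching can be larger.

4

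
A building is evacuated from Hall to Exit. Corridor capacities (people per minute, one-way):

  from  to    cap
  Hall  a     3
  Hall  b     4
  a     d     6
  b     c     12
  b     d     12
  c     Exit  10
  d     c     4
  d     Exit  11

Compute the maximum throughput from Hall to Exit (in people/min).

7

Augment Hall→a→d→Exit: bottleneck 3, flow now 3.
Augment Hall→b→c→Exit: bottleneck 4, flow now 7.
No augmenting path remains; maximum flow = 7.
In the residual graph, reachable from Hall: {Hall}.
Min-cut edges: Hall→a (3), Hall→b (4); capacity 3 + 4 = 7.
This cut is saturated, so no flow can exceed 7.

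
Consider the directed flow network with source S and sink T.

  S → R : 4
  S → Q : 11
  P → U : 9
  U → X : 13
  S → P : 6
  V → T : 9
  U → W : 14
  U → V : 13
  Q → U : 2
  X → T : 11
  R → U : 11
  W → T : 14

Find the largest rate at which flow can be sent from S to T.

Augment S→P→U→V→T: bottleneck 6, flow now 6.
Augment S→Q→U→V→T: bottleneck 2, flow now 8.
Augment S→R→U→V→T: bottleneck 1, flow now 9.
Augment S→R→U→W→T: bottleneck 3, flow now 12.
No augmenting path remains; maximum flow = 12.
In the residual graph, reachable from S: {S, Q}.
Min-cut edges: S→P (6), S→R (4), Q→U (2); capacity 6 + 4 + 2 = 12.
This cut is saturated, so no flow can exceed 12.

12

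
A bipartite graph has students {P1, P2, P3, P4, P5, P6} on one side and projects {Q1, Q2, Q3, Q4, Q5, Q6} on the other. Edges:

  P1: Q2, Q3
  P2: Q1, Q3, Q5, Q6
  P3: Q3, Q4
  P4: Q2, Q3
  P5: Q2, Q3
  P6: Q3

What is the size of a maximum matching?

Unit-capacity flow: source→left, listed edges, right→sink; max matching = max flow.
Augmenting path P1→Q2 (+1); matched 1.
Augmenting path P2→Q1 (+1); matched 2.
Augmenting path P3→Q3 (+1); matched 3.
Augmenting path P4→Q3→P3→Q4 (+1); matched 4.
No augmenting path remains; maximum matching = 4.
König certificate: {P2, P3, Q2, Q3} is a vertex cover of size 4 (every listed pair touches it), so no matching can be larger.

4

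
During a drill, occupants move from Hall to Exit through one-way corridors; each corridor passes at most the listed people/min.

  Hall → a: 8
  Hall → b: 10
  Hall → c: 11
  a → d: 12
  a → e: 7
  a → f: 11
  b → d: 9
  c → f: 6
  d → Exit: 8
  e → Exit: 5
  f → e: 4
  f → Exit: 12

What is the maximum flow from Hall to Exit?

Augment Hall→a→d→Exit: bottleneck 8, flow now 8.
Augment Hall→c→f→Exit: bottleneck 6, flow now 14.
Augment Hall→b→d→a→e→Exit: bottleneck 5, flow now 19. (uses reverse residual edge)
Augment Hall→b→d→a→f→Exit: bottleneck 3, flow now 22. (uses reverse residual edge)
No augmenting path remains; maximum flow = 22.
In the residual graph, reachable from Hall: {Hall, b, c, d}.
Min-cut edges: Hall→a (8), c→f (6), d→Exit (8); capacity 8 + 6 + 8 = 22.
This cut is saturated, so no flow can exceed 22.

22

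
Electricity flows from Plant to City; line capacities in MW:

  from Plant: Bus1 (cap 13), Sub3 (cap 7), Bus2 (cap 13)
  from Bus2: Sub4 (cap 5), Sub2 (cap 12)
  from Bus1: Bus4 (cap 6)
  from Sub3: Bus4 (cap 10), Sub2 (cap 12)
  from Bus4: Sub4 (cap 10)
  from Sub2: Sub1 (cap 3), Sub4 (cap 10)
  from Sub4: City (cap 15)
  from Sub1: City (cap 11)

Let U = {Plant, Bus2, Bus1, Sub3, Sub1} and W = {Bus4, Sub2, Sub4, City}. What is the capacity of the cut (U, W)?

Edges leaving {Plant, Bus2, Bus1, Sub3, Sub1}: Bus2→Sub2 (12), Bus2→Sub4 (5), Bus1→Bus4 (6), Sub3→Bus4 (10), Sub3→Sub2 (12), Sub1→City (11).
Cut capacity = 12 + 5 + 6 + 10 + 12 + 11 = 56.

56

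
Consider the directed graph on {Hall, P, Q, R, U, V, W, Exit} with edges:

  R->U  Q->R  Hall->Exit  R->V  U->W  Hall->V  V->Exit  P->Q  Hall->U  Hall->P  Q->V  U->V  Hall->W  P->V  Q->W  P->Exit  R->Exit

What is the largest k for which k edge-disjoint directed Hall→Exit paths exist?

Assign every edge capacity 1; by Menger, the answer equals the max flow.
Path Hall→Exit (+1); total 1.
Path Hall→P→Exit (+1); total 2.
Path Hall→V→Exit (+1); total 3.
No residual Hall→Exit path; max flow = 3.
Certifying cut of size 3: {Hall→Exit, Hall→P, V→Exit}.

3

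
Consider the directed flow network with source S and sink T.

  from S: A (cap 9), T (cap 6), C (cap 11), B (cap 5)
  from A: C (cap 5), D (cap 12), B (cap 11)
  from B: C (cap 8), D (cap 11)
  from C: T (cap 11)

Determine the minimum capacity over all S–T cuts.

17

Augment S→T: bottleneck 6, flow now 6.
Augment S→C→T: bottleneck 11, flow now 17.
No augmenting path remains; maximum flow = 17.
By max-flow min-cut, the minimum cut capacity equals the max flow.
In the residual graph, reachable from S: {S, A, B, C, D}.
Min-cut edges: S→T (6), C→T (11); capacity 6 + 11 = 17.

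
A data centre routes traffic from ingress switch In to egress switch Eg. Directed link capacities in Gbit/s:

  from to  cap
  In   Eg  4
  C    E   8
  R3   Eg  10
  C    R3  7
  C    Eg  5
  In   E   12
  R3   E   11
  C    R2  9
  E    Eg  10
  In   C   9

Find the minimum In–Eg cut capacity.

23

Augment In→Eg: bottleneck 4, flow now 4.
Augment In→C→Eg: bottleneck 5, flow now 9.
Augment In→E→Eg: bottleneck 10, flow now 19.
Augment In→C→R3→Eg: bottleneck 4, flow now 23.
No augmenting path remains; maximum flow = 23.
By max-flow min-cut, the minimum cut capacity equals the max flow.
In the residual graph, reachable from In: {In, E}.
Min-cut edges: In→C (9), In→Eg (4), E→Eg (10); capacity 9 + 4 + 10 = 23.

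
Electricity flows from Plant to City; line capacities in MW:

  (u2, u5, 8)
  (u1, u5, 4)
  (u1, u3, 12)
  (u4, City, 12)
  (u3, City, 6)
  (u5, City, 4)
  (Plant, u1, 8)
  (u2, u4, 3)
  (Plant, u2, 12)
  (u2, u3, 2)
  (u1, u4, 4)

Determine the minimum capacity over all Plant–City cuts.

17

Augment Plant→u1→u3→City: bottleneck 6, flow now 6.
Augment Plant→u1→u4→City: bottleneck 2, flow now 8.
Augment Plant→u2→u4→City: bottleneck 3, flow now 11.
Augment Plant→u2→u5→City: bottleneck 4, flow now 15.
Augment Plant→u2→u3→u1→u4→City: bottleneck 2, flow now 17. (uses reverse residual edge)
No augmenting path remains; maximum flow = 17.
By max-flow min-cut, the minimum cut capacity equals the max flow.
In the residual graph, reachable from Plant: {Plant, u2, u5}.
Min-cut edges: Plant→u1 (8), u2→u3 (2), u2→u4 (3), u5→City (4); capacity 8 + 2 + 3 + 4 = 17.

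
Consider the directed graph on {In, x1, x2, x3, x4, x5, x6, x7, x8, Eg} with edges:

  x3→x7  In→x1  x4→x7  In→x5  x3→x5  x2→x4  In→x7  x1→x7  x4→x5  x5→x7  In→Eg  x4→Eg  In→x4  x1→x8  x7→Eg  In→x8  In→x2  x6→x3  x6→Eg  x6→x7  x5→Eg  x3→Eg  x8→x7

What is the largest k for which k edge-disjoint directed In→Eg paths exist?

4

Assign every edge capacity 1; by Menger, the answer equals the max flow.
Path In→Eg (+1); total 1.
Path In→x4→Eg (+1); total 2.
Path In→x5→Eg (+1); total 3.
Path In→x7→Eg (+1); total 4.
No residual In→Eg path; max flow = 4.
Certifying cut of size 4: {In→Eg, x4→Eg, x5→Eg, x7→Eg}.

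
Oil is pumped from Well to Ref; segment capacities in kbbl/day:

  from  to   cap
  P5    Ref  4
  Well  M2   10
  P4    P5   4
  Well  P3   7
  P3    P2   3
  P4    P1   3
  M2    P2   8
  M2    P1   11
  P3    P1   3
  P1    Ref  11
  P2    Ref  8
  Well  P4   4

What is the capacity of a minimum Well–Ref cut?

Augment Well→P4→P5→Ref: bottleneck 4, flow now 4.
Augment Well→P3→P1→Ref: bottleneck 3, flow now 7.
Augment Well→P3→P2→Ref: bottleneck 3, flow now 10.
Augment Well→M2→P1→Ref: bottleneck 8, flow now 18.
Augment Well→M2→P2→Ref: bottleneck 2, flow now 20.
No augmenting path remains; maximum flow = 20.
By max-flow min-cut, the minimum cut capacity equals the max flow.
In the residual graph, reachable from Well: {Well, P3}.
Min-cut edges: Well→P4 (4), Well→M2 (10), P3→P1 (3), P3→P2 (3); capacity 4 + 10 + 3 + 3 = 20.

20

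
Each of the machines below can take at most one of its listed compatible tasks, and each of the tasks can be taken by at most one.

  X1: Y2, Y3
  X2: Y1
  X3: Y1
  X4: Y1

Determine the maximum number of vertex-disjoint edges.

2

Unit-capacity flow: source→left, listed edges, right→sink; max matching = max flow.
Augmenting path X1→Y2 (+1); matched 1.
Augmenting path X2→Y1 (+1); matched 2.
No augmenting path remains; maximum matching = 2.
König certificate: {X1, Y1} is a vertex cover of size 2 (every listed pair touches it), so no matching can be larger.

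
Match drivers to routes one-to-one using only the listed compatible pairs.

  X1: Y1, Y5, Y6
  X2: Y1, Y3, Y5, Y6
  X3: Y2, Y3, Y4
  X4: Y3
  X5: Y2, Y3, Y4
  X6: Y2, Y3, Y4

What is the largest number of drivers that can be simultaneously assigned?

Unit-capacity flow: source→left, listed edges, right→sink; max matching = max flow.
Augmenting path X1→Y1 (+1); matched 1.
Augmenting path X2→Y3 (+1); matched 2.
Augmenting path X3→Y2 (+1); matched 3.
Augmenting path X5→Y4 (+1); matched 4.
Augmenting path X4→Y3→X2→Y5 (+1); matched 5.
No augmenting path remains; maximum matching = 5.
König certificate: {X1, X2, Y2, Y3, Y4} is a vertex cover of size 5 (every listed pair touches it), so no matching can be larger.

5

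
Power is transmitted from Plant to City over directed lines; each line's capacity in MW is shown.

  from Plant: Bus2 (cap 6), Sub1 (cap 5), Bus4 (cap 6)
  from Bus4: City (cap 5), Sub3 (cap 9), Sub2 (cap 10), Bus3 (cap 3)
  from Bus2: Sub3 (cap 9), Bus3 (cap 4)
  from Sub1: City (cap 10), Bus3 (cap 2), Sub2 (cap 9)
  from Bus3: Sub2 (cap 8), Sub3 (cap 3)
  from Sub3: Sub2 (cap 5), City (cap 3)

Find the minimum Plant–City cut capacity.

Augment Plant→Bus4→City: bottleneck 5, flow now 5.
Augment Plant→Sub1→City: bottleneck 5, flow now 10.
Augment Plant→Bus4→Sub3→City: bottleneck 1, flow now 11.
Augment Plant→Bus2→Sub3→City: bottleneck 2, flow now 13.
No augmenting path remains; maximum flow = 13.
By max-flow min-cut, the minimum cut capacity equals the max flow.
In the residual graph, reachable from Plant: {Plant, Bus4, Bus2, Bus3, Sub3, Sub2}.
Min-cut edges: Plant→Sub1 (5), Bus4→City (5), Sub3→City (3); capacity 5 + 5 + 3 = 13.

13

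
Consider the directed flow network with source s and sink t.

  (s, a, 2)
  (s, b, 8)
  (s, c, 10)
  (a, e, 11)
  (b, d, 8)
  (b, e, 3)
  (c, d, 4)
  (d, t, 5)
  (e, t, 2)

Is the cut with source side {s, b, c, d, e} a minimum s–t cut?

No — its capacity is 9, but the minimum cut has capacity 7.

Given cut capacity: 2 + 5 + 2 = 9.
Augment s→a→e→t: bottleneck 2, flow now 2.
Augment s→b→d→t: bottleneck 5, flow now 7.
No augmenting path remains; maximum flow = 7.
In the residual graph, reachable from s: {s, a, b, c, d, e}.
Min-cut edges: d→t (5), e→t (2); capacity 5 + 2 = 7.
Cut capacity 9 exceeds the max flow 7, so it is not minimum.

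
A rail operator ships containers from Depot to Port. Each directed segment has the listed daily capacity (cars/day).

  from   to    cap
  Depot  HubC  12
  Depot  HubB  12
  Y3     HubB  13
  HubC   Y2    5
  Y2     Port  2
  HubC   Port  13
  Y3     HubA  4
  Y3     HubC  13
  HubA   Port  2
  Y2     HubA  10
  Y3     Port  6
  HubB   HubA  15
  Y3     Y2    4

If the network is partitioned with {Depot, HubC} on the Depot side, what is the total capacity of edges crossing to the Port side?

Edges leaving {Depot, HubC}: Depot→HubB (12), HubC→Y2 (5), HubC→Port (13).
Cut capacity = 12 + 5 + 13 = 30.

30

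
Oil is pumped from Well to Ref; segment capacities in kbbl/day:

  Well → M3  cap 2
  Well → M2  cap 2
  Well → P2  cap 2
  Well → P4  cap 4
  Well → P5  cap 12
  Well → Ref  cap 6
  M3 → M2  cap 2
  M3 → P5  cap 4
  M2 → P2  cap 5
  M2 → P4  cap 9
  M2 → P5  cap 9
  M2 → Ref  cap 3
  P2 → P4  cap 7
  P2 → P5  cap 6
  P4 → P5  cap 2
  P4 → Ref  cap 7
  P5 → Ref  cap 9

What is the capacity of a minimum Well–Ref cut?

Augment Well→Ref: bottleneck 6, flow now 6.
Augment Well→M2→Ref: bottleneck 2, flow now 8.
Augment Well→P4→Ref: bottleneck 4, flow now 12.
Augment Well→P5→Ref: bottleneck 9, flow now 21.
Augment Well→M3→M2→Ref: bottleneck 1, flow now 22.
Augment Well→P2→P4→Ref: bottleneck 2, flow now 24.
Augment Well→M3→M2→P4→Ref: bottleneck 1, flow now 25.
No augmenting path remains; maximum flow = 25.
By max-flow min-cut, the minimum cut capacity equals the max flow.
In the residual graph, reachable from Well: {Well, P5}.
Min-cut edges: Well→M3 (2), Well→M2 (2), Well→P2 (2), Well→P4 (4), Well→Ref (6), P5→Ref (9); capacity 2 + 2 + 2 + 4 + 6 + 9 = 25.

25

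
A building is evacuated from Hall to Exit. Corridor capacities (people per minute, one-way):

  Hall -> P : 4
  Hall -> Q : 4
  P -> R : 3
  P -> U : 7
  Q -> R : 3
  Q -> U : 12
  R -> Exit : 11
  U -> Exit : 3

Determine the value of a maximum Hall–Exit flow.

Augment Hall→P→R→Exit: bottleneck 3, flow now 3.
Augment Hall→P→U→Exit: bottleneck 1, flow now 4.
Augment Hall→Q→R→Exit: bottleneck 3, flow now 7.
Augment Hall→Q→U→Exit: bottleneck 1, flow now 8.
No augmenting path remains; maximum flow = 8.
In the residual graph, reachable from Hall: {Hall}.
Min-cut edges: Hall→P (4), Hall→Q (4); capacity 4 + 4 = 8.
This cut is saturated, so no flow can exceed 8.

8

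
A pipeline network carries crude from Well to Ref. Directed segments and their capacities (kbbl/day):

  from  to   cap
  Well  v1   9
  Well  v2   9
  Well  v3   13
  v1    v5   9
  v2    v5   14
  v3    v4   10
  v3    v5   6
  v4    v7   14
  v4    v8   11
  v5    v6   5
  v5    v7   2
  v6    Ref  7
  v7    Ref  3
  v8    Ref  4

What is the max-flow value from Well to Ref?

Augment Well→v1→v5→v6→Ref: bottleneck 5, flow now 5.
Augment Well→v1→v5→v7→Ref: bottleneck 2, flow now 7.
Augment Well→v3→v4→v7→Ref: bottleneck 1, flow now 8.
Augment Well→v3→v4→v8→Ref: bottleneck 4, flow now 12.
No augmenting path remains; maximum flow = 12.
In the residual graph, reachable from Well: {Well, v1, v2, v3, v4, v5, v7, v8}.
Min-cut edges: v5→v6 (5), v7→Ref (3), v8→Ref (4); capacity 5 + 3 + 4 = 12.
This cut is saturated, so no flow can exceed 12.

12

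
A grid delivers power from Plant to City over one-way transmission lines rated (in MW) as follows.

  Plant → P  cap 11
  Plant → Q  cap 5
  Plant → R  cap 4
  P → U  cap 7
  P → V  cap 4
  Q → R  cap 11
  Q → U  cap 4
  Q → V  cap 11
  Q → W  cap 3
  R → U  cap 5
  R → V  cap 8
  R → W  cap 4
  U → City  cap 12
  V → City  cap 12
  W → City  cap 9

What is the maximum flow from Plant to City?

20

Augment Plant→P→U→City: bottleneck 7, flow now 7.
Augment Plant→P→V→City: bottleneck 4, flow now 11.
Augment Plant→Q→U→City: bottleneck 4, flow now 15.
Augment Plant→Q→V→City: bottleneck 1, flow now 16.
Augment Plant→R→U→City: bottleneck 1, flow now 17.
Augment Plant→R→V→City: bottleneck 3, flow now 20.
No augmenting path remains; maximum flow = 20.
In the residual graph, reachable from Plant: {Plant}.
Min-cut edges: Plant→P (11), Plant→Q (5), Plant→R (4); capacity 11 + 5 + 4 = 20.
This cut is saturated, so no flow can exceed 20.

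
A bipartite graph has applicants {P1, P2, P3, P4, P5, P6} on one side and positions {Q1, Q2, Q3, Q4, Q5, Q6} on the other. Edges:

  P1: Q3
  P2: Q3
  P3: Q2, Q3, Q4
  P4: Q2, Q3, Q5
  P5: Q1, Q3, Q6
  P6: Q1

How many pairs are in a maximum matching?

5

Unit-capacity flow: source→left, listed edges, right→sink; max matching = max flow.
Augmenting path P1→Q3 (+1); matched 1.
Augmenting path P3→Q2 (+1); matched 2.
Augmenting path P4→Q5 (+1); matched 3.
Augmenting path P5→Q1 (+1); matched 4.
Augmenting path P6→Q1→P5→Q6 (+1); matched 5.
No augmenting path remains; maximum matching = 5.
König certificate: {P3, P4, P5, P6, Q3} is a vertex cover of size 5 (every listed pair touches it), so no matching can be larger.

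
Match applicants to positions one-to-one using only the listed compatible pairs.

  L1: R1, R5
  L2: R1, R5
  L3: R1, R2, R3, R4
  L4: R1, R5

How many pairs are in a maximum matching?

Unit-capacity flow: source→left, listed edges, right→sink; max matching = max flow.
Augmenting path L1→R1 (+1); matched 1.
Augmenting path L2→R5 (+1); matched 2.
Augmenting path L3→R2 (+1); matched 3.
No augmenting path remains; maximum matching = 3.
König certificate: {L3, R1, R5} is a vertex cover of size 3 (every listed pair touches it), so no matching can be larger.

3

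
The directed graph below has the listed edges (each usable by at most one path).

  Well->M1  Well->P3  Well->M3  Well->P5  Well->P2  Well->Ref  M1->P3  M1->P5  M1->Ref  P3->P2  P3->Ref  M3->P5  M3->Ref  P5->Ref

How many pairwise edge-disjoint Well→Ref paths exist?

5

Assign every edge capacity 1; by Menger, the answer equals the max flow.
Path Well→Ref (+1); total 1.
Path Well→M1→Ref (+1); total 2.
Path Well→P3→Ref (+1); total 3.
Path Well→M3→Ref (+1); total 4.
Path Well→P5→Ref (+1); total 5.
No residual Well→Ref path; max flow = 5.
Certifying cut of size 5: {Well→M1, Well→M3, Well→P3, Well→P5, Well→Ref}.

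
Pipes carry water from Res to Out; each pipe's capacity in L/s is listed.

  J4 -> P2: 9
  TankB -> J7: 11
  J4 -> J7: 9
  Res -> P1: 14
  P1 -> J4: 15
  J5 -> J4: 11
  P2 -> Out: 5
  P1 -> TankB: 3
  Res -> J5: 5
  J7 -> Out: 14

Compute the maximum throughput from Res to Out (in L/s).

Augment Res→J5→J4→J7→Out: bottleneck 5, flow now 5.
Augment Res→P1→TankB→J7→Out: bottleneck 3, flow now 8.
Augment Res→P1→J4→J7→Out: bottleneck 4, flow now 12.
Augment Res→P1→J4→P2→Out: bottleneck 5, flow now 17.
No augmenting path remains; maximum flow = 17.
In the residual graph, reachable from Res: {Res, J5, P1, J4, P2}.
Min-cut edges: P1→TankB (3), J4→J7 (9), P2→Out (5); capacity 3 + 9 + 5 = 17.
This cut is saturated, so no flow can exceed 17.

17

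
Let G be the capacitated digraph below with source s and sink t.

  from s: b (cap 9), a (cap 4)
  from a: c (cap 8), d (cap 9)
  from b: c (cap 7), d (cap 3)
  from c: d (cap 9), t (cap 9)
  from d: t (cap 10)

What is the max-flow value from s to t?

13

Augment s→a→c→t: bottleneck 4, flow now 4.
Augment s→b→c→t: bottleneck 5, flow now 9.
Augment s→b→d→t: bottleneck 3, flow now 12.
Augment s→b→c→d→t: bottleneck 1, flow now 13.
No augmenting path remains; maximum flow = 13.
In the residual graph, reachable from s: {s}.
Min-cut edges: s→a (4), s→b (9); capacity 4 + 9 = 13.
This cut is saturated, so no flow can exceed 13.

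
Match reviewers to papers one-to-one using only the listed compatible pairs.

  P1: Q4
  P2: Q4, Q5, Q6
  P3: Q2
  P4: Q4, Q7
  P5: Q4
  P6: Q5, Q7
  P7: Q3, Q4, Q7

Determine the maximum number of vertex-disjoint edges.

6

Unit-capacity flow: source→left, listed edges, right→sink; max matching = max flow.
Augmenting path P1→Q4 (+1); matched 1.
Augmenting path P2→Q5 (+1); matched 2.
Augmenting path P3→Q2 (+1); matched 3.
Augmenting path P4→Q7 (+1); matched 4.
Augmenting path P7→Q3 (+1); matched 5.
Augmenting path P6→Q5→P2→Q6 (+1); matched 6.
No augmenting path remains; maximum matching = 6.
König certificate: {P2, P3, P4, P6, P7, Q4} is a vertex cover of size 6 (every listed pair touches it), so no matching can be larger.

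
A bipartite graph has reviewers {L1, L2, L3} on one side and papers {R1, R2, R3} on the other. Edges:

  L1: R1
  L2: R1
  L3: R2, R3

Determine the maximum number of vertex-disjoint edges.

Unit-capacity flow: source→left, listed edges, right→sink; max matching = max flow.
Augmenting path L1→R1 (+1); matched 1.
Augmenting path L3→R2 (+1); matched 2.
No augmenting path remains; maximum matching = 2.
König certificate: {L3, R1} is a vertex cover of size 2 (every listed pair touches it), so no matching can be larger.

2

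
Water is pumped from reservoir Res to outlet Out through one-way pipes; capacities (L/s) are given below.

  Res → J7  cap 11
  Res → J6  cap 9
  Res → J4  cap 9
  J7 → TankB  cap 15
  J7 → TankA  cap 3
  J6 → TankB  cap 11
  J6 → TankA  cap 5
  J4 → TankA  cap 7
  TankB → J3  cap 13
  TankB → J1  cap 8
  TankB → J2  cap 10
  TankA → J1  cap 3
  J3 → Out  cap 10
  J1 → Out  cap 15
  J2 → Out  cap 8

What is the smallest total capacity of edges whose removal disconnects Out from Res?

Augment Res→J7→TankB→J3→Out: bottleneck 10, flow now 10.
Augment Res→J7→TankB→J1→Out: bottleneck 1, flow now 11.
Augment Res→J6→TankB→J1→Out: bottleneck 7, flow now 18.
Augment Res→J6→TankB→J2→Out: bottleneck 2, flow now 20.
Augment Res→J4→TankA→J1→Out: bottleneck 3, flow now 23.
No augmenting path remains; maximum flow = 23.
By max-flow min-cut, the minimum cut capacity equals the max flow.
In the residual graph, reachable from Res: {Res, J4, TankA}.
Min-cut edges: Res→J7 (11), Res→J6 (9), TankA→J1 (3); capacity 11 + 9 + 3 = 23.

23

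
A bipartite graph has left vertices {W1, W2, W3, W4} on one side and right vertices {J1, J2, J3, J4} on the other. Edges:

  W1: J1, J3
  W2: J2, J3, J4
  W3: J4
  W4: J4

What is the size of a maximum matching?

3

Unit-capacity flow: source→left, listed edges, right→sink; max matching = max flow.
Augmenting path W1→J1 (+1); matched 1.
Augmenting path W2→J2 (+1); matched 2.
Augmenting path W3→J4 (+1); matched 3.
No augmenting path remains; maximum matching = 3.
König certificate: {W1, W2, J4} is a vertex cover of size 3 (every listed pair touches it), so no matching can be larger.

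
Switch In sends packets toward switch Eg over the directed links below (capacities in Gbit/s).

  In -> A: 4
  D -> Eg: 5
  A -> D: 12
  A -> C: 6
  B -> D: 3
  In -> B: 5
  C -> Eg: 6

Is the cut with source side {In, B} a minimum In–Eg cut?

Given cut capacity: 4 + 3 = 7.
Augment In→A→C→Eg: bottleneck 4, flow now 4.
Augment In→B→D→Eg: bottleneck 3, flow now 7.
No augmenting path remains; maximum flow = 7.
Cut capacity 7 equals the max flow, so it is a minimum cut.

Yes — it is a minimum cut (capacity 7).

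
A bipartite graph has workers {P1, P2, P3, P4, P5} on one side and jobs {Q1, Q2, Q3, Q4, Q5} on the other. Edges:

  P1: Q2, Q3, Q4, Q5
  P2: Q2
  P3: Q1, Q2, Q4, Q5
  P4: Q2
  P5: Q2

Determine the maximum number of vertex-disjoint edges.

3

Unit-capacity flow: source→left, listed edges, right→sink; max matching = max flow.
Augmenting path P1→Q2 (+1); matched 1.
Augmenting path P3→Q1 (+1); matched 2.
Augmenting path P2→Q2→P1→Q3 (+1); matched 3.
No augmenting path remains; maximum matching = 3.
König certificate: {P1, P3, Q2} is a vertex cover of size 3 (every listed pair touches it), so no matching can be larger.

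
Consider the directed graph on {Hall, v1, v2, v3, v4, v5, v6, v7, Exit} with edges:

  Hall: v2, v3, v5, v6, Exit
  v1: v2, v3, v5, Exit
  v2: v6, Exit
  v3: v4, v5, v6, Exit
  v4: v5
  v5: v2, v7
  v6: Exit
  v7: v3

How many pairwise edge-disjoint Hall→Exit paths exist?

4

Assign every edge capacity 1; by Menger, the answer equals the max flow.
Path Hall→Exit (+1); total 1.
Path Hall→v2→Exit (+1); total 2.
Path Hall→v3→Exit (+1); total 3.
Path Hall→v6→Exit (+1); total 4.
No residual Hall→Exit path; max flow = 4.
Certifying cut of size 4: {Hall→Exit, v2→Exit, v3→Exit, v6→Exit}.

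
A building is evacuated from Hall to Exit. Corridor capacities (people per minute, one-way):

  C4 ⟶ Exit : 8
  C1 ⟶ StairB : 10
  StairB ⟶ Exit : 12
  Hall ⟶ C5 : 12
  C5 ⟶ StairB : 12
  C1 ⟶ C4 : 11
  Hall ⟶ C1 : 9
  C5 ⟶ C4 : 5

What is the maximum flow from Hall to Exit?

Augment Hall→C1→C4→Exit: bottleneck 8, flow now 8.
Augment Hall→C1→StairB→Exit: bottleneck 1, flow now 9.
Augment Hall→C5→StairB→Exit: bottleneck 11, flow now 20.
No augmenting path remains; maximum flow = 20.
In the residual graph, reachable from Hall: {Hall, C1, C5, C4, StairB}.
Min-cut edges: C4→Exit (8), StairB→Exit (12); capacity 8 + 12 = 20.
This cut is saturated, so no flow can exceed 20.

20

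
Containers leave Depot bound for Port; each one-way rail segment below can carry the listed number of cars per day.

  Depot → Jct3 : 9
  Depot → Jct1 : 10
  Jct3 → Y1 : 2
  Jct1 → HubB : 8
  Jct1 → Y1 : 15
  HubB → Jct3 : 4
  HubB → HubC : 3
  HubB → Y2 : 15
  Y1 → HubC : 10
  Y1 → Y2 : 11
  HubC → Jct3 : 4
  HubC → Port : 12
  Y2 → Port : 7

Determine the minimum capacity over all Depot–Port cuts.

12

Augment Depot→Jct3→Y1→HubC→Port: bottleneck 2, flow now 2.
Augment Depot→Jct1→HubB→HubC→Port: bottleneck 3, flow now 5.
Augment Depot→Jct1→HubB→Y2→Port: bottleneck 5, flow now 10.
Augment Depot→Jct1→Y1→HubC→Port: bottleneck 2, flow now 12.
No augmenting path remains; maximum flow = 12.
By max-flow min-cut, the minimum cut capacity equals the max flow.
In the residual graph, reachable from Depot: {Depot, Jct3}.
Min-cut edges: Depot→Jct1 (10), Jct3→Y1 (2); capacity 10 + 2 = 12.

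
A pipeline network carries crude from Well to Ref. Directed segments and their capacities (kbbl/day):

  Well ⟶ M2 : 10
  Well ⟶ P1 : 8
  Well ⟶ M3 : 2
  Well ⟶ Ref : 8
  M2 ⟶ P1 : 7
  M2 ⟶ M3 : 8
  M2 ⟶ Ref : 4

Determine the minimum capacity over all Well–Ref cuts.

Augment Well→Ref: bottleneck 8, flow now 8.
Augment Well→M2→Ref: bottleneck 4, flow now 12.
No augmenting path remains; maximum flow = 12.
By max-flow min-cut, the minimum cut capacity equals the max flow.
In the residual graph, reachable from Well: {Well, M2, P1, M3}.
Min-cut edges: Well→Ref (8), M2→Ref (4); capacity 8 + 4 = 12.

12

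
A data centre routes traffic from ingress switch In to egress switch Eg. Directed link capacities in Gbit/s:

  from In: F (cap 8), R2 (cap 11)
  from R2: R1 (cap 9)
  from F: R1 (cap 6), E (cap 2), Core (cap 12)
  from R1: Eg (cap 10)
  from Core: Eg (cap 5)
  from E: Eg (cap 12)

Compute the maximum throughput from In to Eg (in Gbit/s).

17

Augment In→R2→R1→Eg: bottleneck 9, flow now 9.
Augment In→F→R1→Eg: bottleneck 1, flow now 10.
Augment In→F→Core→Eg: bottleneck 5, flow now 15.
Augment In→F→E→Eg: bottleneck 2, flow now 17.
No augmenting path remains; maximum flow = 17.
In the residual graph, reachable from In: {In, R2}.
Min-cut edges: In→F (8), R2→R1 (9); capacity 8 + 9 = 17.
This cut is saturated, so no flow can exceed 17.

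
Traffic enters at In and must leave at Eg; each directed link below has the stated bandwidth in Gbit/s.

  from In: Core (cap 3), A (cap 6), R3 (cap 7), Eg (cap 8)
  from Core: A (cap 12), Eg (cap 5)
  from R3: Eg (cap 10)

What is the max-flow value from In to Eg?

Augment In→Eg: bottleneck 8, flow now 8.
Augment In→Core→Eg: bottleneck 3, flow now 11.
Augment In→R3→Eg: bottleneck 7, flow now 18.
No augmenting path remains; maximum flow = 18.
In the residual graph, reachable from In: {In, A}.
Min-cut edges: In→Core (3), In→R3 (7), In→Eg (8); capacity 3 + 7 + 8 = 18.
This cut is saturated, so no flow can exceed 18.

18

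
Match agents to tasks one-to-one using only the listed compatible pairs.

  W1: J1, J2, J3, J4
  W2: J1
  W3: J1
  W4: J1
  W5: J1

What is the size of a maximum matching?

Unit-capacity flow: source→left, listed edges, right→sink; max matching = max flow.
Augmenting path W1→J1 (+1); matched 1.
Augmenting path W2→J1→W1→J2 (+1); matched 2.
No augmenting path remains; maximum matching = 2.
König certificate: {W1, J1} is a vertex cover of size 2 (every listed pair touches it), so no matching can be larger.

2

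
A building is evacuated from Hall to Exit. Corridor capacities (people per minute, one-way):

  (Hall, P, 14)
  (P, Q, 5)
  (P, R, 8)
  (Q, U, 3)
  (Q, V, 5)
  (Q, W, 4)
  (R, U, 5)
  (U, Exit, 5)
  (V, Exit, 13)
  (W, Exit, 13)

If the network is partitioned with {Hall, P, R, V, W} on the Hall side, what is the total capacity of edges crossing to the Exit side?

36

Edges leaving {Hall, P, R, V, W}: P→Q (5), R→U (5), V→Exit (13), W→Exit (13).
Cut capacity = 5 + 5 + 13 + 13 = 36.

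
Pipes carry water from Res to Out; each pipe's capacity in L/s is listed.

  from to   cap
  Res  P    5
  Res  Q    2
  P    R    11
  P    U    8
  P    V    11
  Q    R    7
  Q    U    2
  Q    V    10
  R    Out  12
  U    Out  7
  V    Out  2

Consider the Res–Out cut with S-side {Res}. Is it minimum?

Given cut capacity: 5 + 2 = 7.
Augment Res→P→R→Out: bottleneck 5, flow now 5.
Augment Res→Q→R→Out: bottleneck 2, flow now 7.
No augmenting path remains; maximum flow = 7.
Cut capacity 7 equals the max flow, so it is a minimum cut.

Yes — it is a minimum cut (capacity 7).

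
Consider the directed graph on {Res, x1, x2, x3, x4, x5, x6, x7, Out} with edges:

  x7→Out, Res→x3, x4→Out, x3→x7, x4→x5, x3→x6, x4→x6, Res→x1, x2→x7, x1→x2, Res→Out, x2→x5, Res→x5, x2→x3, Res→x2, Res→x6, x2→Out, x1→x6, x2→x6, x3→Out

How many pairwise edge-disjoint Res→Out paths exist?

4

Assign every edge capacity 1; by Menger, the answer equals the max flow.
Path Res→Out (+1); total 1.
Path Res→x2→Out (+1); total 2.
Path Res→x3→Out (+1); total 3.
Path Res→x1→x2→x7→Out (+1); total 4.
No residual Res→Out path; max flow = 4.
Certifying cut of size 4: {Res→Out, Res→x1, Res→x2, Res→x3}.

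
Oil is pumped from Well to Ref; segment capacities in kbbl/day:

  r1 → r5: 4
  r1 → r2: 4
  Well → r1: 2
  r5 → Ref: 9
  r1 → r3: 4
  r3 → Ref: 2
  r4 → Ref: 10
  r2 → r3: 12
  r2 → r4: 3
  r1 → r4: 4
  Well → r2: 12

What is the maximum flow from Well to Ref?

7

Augment Well→r1→r3→Ref: bottleneck 2, flow now 2.
Augment Well→r2→r4→Ref: bottleneck 3, flow now 5.
Augment Well→r2→r3→r1→r4→Ref: bottleneck 2, flow now 7. (uses reverse residual edge)
No augmenting path remains; maximum flow = 7.
In the residual graph, reachable from Well: {Well, r2, r3}.
Min-cut edges: Well→r1 (2), r2→r4 (3), r3→Ref (2); capacity 2 + 3 + 2 = 7.
This cut is saturated, so no flow can exceed 7.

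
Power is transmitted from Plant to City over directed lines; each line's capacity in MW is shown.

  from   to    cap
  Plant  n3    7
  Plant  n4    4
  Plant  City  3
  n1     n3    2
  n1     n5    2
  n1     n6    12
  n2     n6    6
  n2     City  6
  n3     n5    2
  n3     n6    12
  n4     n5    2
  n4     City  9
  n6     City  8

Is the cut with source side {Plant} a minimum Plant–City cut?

Yes — it is a minimum cut (capacity 14).

Given cut capacity: 7 + 4 + 3 = 14.
Augment Plant→City: bottleneck 3, flow now 3.
Augment Plant→n4→City: bottleneck 4, flow now 7.
Augment Plant→n3→n6→City: bottleneck 7, flow now 14.
No augmenting path remains; maximum flow = 14.
Cut capacity 14 equals the max flow, so it is a minimum cut.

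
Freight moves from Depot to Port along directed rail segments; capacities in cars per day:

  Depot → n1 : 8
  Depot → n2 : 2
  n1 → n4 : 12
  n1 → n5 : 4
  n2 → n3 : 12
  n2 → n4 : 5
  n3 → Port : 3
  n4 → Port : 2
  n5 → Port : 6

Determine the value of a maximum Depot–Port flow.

Augment Depot→n1→n4→Port: bottleneck 2, flow now 2.
Augment Depot→n1→n5→Port: bottleneck 4, flow now 6.
Augment Depot→n2→n3→Port: bottleneck 2, flow now 8.
No augmenting path remains; maximum flow = 8.
In the residual graph, reachable from Depot: {Depot, n1, n4}.
Min-cut edges: Depot→n2 (2), n1→n5 (4), n4→Port (2); capacity 2 + 4 + 2 = 8.
This cut is saturated, so no flow can exceed 8.

8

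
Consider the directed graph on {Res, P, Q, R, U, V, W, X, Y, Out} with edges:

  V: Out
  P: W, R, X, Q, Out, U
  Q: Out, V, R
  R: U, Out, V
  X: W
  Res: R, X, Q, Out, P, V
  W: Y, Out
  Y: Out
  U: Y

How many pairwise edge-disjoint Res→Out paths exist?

6

Assign every edge capacity 1; by Menger, the answer equals the max flow.
Path Res→Out (+1); total 1.
Path Res→P→Out (+1); total 2.
Path Res→Q→Out (+1); total 3.
Path Res→R→Out (+1); total 4.
Path Res→V→Out (+1); total 5.
Path Res→X→W→Out (+1); total 6.
No residual Res→Out path; max flow = 6.
Certifying cut of size 6: {Res→Out, Res→P, Res→Q, Res→R, Res→V, Res→X}.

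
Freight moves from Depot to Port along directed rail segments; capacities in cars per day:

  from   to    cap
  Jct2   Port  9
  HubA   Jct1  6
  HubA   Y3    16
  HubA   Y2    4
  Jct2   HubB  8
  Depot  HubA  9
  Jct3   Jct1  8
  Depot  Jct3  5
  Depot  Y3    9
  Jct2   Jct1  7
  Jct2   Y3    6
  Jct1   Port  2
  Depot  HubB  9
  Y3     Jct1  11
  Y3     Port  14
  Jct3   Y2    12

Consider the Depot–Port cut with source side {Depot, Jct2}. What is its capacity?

62

Edges leaving {Depot, Jct2}: Depot→Jct3 (5), Depot→HubA (9), Depot→Y3 (9), Depot→HubB (9), Jct2→Y3 (6), Jct2→Jct1 (7), Jct2→HubB (8), Jct2→Port (9).
Cut capacity = 5 + 9 + 9 + 9 + 6 + 7 + 8 + 9 = 62.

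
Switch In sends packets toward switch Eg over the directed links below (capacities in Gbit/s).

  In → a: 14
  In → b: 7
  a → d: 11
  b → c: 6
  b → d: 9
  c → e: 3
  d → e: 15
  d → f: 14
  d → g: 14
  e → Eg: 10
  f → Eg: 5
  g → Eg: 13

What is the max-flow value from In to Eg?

18

Augment In→a→d→e→Eg: bottleneck 10, flow now 10.
Augment In→a→d→f→Eg: bottleneck 1, flow now 11.
Augment In→b→d→f→Eg: bottleneck 4, flow now 15.
Augment In→b→d→g→Eg: bottleneck 3, flow now 18.
No augmenting path remains; maximum flow = 18.
In the residual graph, reachable from In: {In, a}.
Min-cut edges: In→b (7), a→d (11); capacity 7 + 11 = 18.
This cut is saturated, so no flow can exceed 18.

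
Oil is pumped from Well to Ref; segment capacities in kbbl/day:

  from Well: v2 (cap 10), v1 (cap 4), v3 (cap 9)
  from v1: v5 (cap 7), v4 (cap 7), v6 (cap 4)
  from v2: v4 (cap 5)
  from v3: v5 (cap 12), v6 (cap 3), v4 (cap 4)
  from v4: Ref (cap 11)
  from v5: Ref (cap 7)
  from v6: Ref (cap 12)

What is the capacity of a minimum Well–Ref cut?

Augment Well→v1→v4→Ref: bottleneck 4, flow now 4.
Augment Well→v2→v4→Ref: bottleneck 5, flow now 9.
Augment Well→v3→v4→Ref: bottleneck 2, flow now 11.
Augment Well→v3→v5→Ref: bottleneck 7, flow now 18.
No augmenting path remains; maximum flow = 18.
By max-flow min-cut, the minimum cut capacity equals the max flow.
In the residual graph, reachable from Well: {Well, v2}.
Min-cut edges: Well→v1 (4), Well→v3 (9), v2→v4 (5); capacity 4 + 9 + 5 = 18.

18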